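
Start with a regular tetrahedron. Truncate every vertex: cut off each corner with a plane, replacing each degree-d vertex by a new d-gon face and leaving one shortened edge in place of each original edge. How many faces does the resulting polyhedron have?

The base solid has V = 4, E = 6, F = 4.
Truncation replaces each original edge-end by a new vertex, so V′ = 2E = 12.
Each original edge survives, and each old vertex of degree d contributes d new edges; summing degrees gives Σd = 2E, so E′ = E + 2E = 3E = 18.
Each original face survives and each original vertex becomes one new face: F′ = F + V = 8.

8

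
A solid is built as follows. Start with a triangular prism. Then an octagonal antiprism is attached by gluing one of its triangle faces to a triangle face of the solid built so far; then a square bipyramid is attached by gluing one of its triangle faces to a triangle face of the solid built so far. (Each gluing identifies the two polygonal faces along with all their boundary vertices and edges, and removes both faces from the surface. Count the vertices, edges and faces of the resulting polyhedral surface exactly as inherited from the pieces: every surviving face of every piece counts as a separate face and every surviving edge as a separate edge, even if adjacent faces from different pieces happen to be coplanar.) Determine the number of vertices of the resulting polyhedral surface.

A triangular prism: V=6, E=9, F=5.
Attach an octagonal antiprism (V=16, E=32, F=18) along a 3-gon: merge 3 vertices and 3 edges, delete both glued faces → V=19, E=38, F=21.
Attach a square bipyramid (V=6, E=12, F=8) along a 3-gon: merge 3 vertices and 3 edges, delete both glued faces → V=22, E=47, F=27.
Check: V − E + F = 22 − 47 + 27 = 2.

22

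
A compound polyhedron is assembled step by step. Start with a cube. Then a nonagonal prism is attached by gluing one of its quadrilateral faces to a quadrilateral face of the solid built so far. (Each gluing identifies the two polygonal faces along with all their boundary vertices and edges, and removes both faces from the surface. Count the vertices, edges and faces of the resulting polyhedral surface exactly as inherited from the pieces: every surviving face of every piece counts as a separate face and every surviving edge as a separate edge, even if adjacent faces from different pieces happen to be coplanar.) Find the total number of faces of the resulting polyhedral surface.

A cube: V=8, E=12, F=6.
Attach a nonagonal prism (V=18, E=27, F=11) along a 4-gon: merge 4 vertices and 4 edges, delete both glued faces → V=22, E=35, F=15.
Check: V − E + F = 22 − 35 + 15 = 2.

15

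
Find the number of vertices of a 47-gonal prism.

A prism on an n-gon has two n-gon bases and n rectangular sides: V = 2·47 = 94, E = 3·47 = 141, F = 47 + 2 = 49.

94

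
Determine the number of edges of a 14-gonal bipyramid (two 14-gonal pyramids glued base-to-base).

A bipyramid over an n-gon has 2n triangular faces and n + 2 vertices: V = 14 + 2 = 16, E = 3·14 = 42, F = 2·14 = 28.

42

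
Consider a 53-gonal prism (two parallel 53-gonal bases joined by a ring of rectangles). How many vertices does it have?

A prism on an n-gon has two n-gon bases and n rectangular sides: V = 2·53 = 106, E = 3·53 = 159, F = 53 + 2 = 55.

106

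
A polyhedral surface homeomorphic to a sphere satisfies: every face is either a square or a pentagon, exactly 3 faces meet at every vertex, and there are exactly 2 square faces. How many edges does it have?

Let x be the number of pentagons; then F = 2 + x.
Edge–face incidences: 2E = 4·2 + 5·x = 8 + 5x.
Every vertex has degree 3, so 3V = 2E.
Euler: V − E + F = 2 ⇒ (2E)/3 − E + (2 + x) = 2.
Multiply by 6: 2·(2E) − 3·(2E) + 6·(2 + x) = 12, i.e. 12 + 6x − (8 + 5x) = 12.
Collecting terms: x + 4 = 12, so x = 8.
Then 2E = 8 + 5·8 = 48, so E = 24, V = 2E/3 = 16, F = 2 + 8 = 10.

24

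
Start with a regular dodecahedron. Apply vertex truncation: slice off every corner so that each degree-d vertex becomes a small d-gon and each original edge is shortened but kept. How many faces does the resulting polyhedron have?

32

The base solid has V = 20, E = 30, F = 12.
Truncation replaces each original edge-end by a new vertex, so V′ = 2E = 60.
Each original edge survives, and each old vertex of degree d contributes d new edges; summing degrees gives Σd = 2E, so E′ = E + 2E = 3E = 90.
Each original face survives and each original vertex becomes one new face: F′ = F + V = 32.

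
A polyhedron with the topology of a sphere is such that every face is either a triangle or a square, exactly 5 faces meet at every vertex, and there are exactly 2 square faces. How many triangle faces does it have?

Let x be the number of triangles; then F = 2 + x.
Edge–face incidences: 2E = 4·2 + 3·x = 8 + 3x.
Every vertex has degree 5, so 5V = 2E.
Euler: V − E + F = 2 ⇒ (2E)/5 − E + (2 + x) = 2.
Multiply by 10: 2·(2E) − 5·(2E) + 10·(2 + x) = 20, i.e. 20 + 10x − 3·(8 + 3x) = 20.
Collecting terms: x − 4 = 20, so x = 24.
Then 2E = 8 + 3·24 = 80, so E = 40, V = 2E/5 = 16, F = 2 + 24 = 26.

24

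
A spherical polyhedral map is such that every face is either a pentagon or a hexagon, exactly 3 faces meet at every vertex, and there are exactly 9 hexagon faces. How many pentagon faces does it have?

Let x be the number of pentagons; then F = 9 + x.
Edge–face incidences: 2E = 6·9 + 5·x = 54 + 5x.
Every vertex has degree 3, so 3V = 2E.
Euler: V − E + F = 2 ⇒ (2E)/3 − E + (9 + x) = 2.
Multiply by 6: 2·(2E) − 3·(2E) + 6·(9 + x) = 12, i.e. 54 + 6x − (54 + 5x) = 12.
Collecting terms: x = 12.
Then 2E = 54 + 5·12 = 114, so E = 57, V = 2E/3 = 38, F = 9 + 12 = 21.

12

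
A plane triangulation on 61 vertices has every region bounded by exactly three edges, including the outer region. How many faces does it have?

In a plane triangulation 3F = 2E and V − E + F = 2, so F = 2V − 4 = 2·61 − 4 = 118.

118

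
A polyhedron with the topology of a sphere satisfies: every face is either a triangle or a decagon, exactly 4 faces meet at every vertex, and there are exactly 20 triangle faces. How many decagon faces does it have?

Let x be the number of decagons; then F = 20 + x.
Edge–face incidences: 2E = 3·20 + 10·x = 60 + 10x.
Every vertex has degree 4, so 4V = 2E.
Euler: V − E + F = 2 ⇒ (2E)/4 − E + (20 + x) = 2.
Multiply by 8: 2·(2E) − 4·(2E) + 8·(20 + x) = 16, i.e. 160 + 8x − 2·(60 + 10x) = 16.
Collecting terms: −12x + 40 = 16, so −12x = −24, so x = 2.
Then 2E = 60 + 10·2 = 80, so E = 40, V = 2E/4 = 20, F = 20 + 2 = 22.

2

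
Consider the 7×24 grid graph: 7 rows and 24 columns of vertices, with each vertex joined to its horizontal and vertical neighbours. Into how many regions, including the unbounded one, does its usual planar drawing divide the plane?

The grid has V = 7·24 = 168 vertices and E = 7·23 + 24·6 = 305 edges.
F = 2 − V + E = 2 − 168 + 305 = 139.

139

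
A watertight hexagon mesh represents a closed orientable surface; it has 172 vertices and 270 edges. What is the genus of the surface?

Every face is a hexagon and each edge borders two faces, so 6F = 2·270, giving F = 90.
χ = V − E + F = 172 − 270 + 90 = -8.
For a closed orientable surface χ = 2 − 2g, so g = (2 − (-8))/2 = 5.

5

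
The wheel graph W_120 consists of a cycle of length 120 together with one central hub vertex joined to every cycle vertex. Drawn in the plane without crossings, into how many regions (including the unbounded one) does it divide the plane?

121

W_120 has V = 120 + 1 = 121 vertices and E = 2·120 = 240 edges.
By Euler's formula F = 2 − V + E = 2 − 121 + 240 = 121.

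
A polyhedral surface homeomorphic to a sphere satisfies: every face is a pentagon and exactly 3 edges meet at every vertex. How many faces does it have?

Each face has 5 edges and each edge borders two faces, so 2E = 5F.
Each vertex has degree 3, so 3V = 2E and hence V = 5F/3.
Euler: V − E + F = 2 ⇒ (5F/3) − (5F/2) + F = 2.
Multiply by 6: (10 − 15 + 6)F = 12, i.e. 1F = 12.
So F = 12, E = 5·12/2 = 30, V = 5·12/3 = 20.

12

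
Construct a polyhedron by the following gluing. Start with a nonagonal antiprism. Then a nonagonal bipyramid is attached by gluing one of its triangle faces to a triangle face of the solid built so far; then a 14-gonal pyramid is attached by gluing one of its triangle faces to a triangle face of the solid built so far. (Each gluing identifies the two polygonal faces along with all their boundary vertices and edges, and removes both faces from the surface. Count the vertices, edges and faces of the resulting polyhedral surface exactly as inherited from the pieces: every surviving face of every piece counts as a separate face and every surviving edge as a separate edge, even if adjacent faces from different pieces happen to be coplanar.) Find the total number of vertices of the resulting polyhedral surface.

A nonagonal antiprism: V=18, E=36, F=20.
Attach a nonagonal bipyramid (V=11, E=27, F=18) along a 3-gon: merge 3 vertices and 3 edges, delete both glued faces → V=26, E=60, F=36.
Attach a 14-gonal pyramid (V=15, E=28, F=15) along a 3-gon: merge 3 vertices and 3 edges, delete both glued faces → V=38, E=85, F=49.
Check: V − E + F = 38 − 85 + 49 = 2.

38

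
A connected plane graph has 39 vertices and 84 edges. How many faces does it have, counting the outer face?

Euler's formula for a connected plane graph: V − E + F = 2, so F = 2 − 39 + 84 = 47.

47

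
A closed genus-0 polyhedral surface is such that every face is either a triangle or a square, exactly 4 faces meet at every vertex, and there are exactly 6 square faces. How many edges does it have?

24

Let x be the number of triangles; then F = 6 + x.
Edge–face incidences: 2E = 4·6 + 3·x = 24 + 3x.
Every vertex has degree 4, so 4V = 2E.
Euler: V − E + F = 2 ⇒ (2E)/4 − E + (6 + x) = 2.
Multiply by 8: 2·(2E) − 4·(2E) + 8·(6 + x) = 16, i.e. 48 + 8x − 2·(24 + 3x) = 16.
Collecting terms: 2x = 16, so x = 8.
Then 2E = 24 + 3·8 = 48, so E = 24, V = 2E/4 = 12, F = 6 + 8 = 14.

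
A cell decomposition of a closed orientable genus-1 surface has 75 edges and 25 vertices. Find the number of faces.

For a closed orientable surface of genus 1, χ = 2 − 2·1 = 0.
F = 0 − V + E = 0 − 25 + 75 = 50.

50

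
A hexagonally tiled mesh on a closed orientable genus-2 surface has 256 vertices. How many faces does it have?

129

χ = 2 − 2·2 = -2, and every face is a hexagon so 6F = 2E.
V − E + F = -2 with E = 6F/2 gives 256 − (6/2 − 1)·F = -2, so F = 129 and E = 387.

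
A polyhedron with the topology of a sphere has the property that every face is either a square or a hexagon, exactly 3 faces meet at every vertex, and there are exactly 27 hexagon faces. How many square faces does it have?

6

Let x be the number of squares; then F = 27 + x.
Edge–face incidences: 2E = 6·27 + 4·x = 162 + 4x.
Every vertex has degree 3, so 3V = 2E.
Euler: V − E + F = 2 ⇒ (2E)/3 − E + (27 + x) = 2.
Multiply by 6: 2·(2E) − 3·(2E) + 6·(27 + x) = 12, i.e. 162 + 6x − (162 + 4x) = 12.
Collecting terms: 2x = 12, so x = 6.
Then 2E = 162 + 4·6 = 186, so E = 93, V = 2E/3 = 62, F = 27 + 6 = 33.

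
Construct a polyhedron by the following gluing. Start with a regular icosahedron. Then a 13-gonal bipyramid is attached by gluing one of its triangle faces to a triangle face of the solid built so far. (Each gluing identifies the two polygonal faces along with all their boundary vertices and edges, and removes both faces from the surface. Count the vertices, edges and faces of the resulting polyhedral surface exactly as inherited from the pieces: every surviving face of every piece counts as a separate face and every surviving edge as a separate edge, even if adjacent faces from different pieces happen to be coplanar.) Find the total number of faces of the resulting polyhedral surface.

44

A regular icosahedron: V=12, E=30, F=20.
Attach a 13-gonal bipyramid (V=15, E=39, F=26) along a 3-gon: merge 3 vertices and 3 edges, delete both glued faces → V=24, E=66, F=44.
Check: V − E + F = 24 − 66 + 44 = 2.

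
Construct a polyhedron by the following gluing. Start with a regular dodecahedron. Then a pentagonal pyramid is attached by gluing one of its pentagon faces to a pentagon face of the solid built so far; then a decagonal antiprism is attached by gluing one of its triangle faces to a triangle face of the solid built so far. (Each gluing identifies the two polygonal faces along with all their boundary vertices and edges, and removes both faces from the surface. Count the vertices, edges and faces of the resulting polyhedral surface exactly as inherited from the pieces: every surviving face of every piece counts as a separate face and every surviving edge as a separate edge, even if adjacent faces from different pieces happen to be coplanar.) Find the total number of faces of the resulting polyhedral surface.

36

A regular dodecahedron: V=20, E=30, F=12.
Attach a pentagonal pyramid (V=6, E=10, F=6) along a 5-gon: merge 5 vertices and 5 edges, delete both glued faces → V=21, E=35, F=16.
Attach a decagonal antiprism (V=20, E=40, F=22) along a 3-gon: merge 3 vertices and 3 edges, delete both glued faces → V=38, E=72, F=36.
Check: V − E + F = 38 − 72 + 36 = 2.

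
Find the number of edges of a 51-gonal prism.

A prism on an n-gon has two n-gon bases and n rectangular sides: V = 2·51 = 102, E = 3·51 = 153, F = 51 + 2 = 53.
Check: V − E + F = 102 − 153 + 53 = 2.

153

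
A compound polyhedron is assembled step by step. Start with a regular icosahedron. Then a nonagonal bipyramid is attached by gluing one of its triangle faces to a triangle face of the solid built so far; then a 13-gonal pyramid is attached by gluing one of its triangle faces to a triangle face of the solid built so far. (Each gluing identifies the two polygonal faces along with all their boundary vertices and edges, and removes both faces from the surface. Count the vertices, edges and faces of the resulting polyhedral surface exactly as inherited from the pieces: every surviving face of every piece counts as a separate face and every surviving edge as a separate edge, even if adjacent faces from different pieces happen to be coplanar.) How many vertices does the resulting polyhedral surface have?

A regular icosahedron: V=12, E=30, F=20.
Attach a nonagonal bipyramid (V=11, E=27, F=18) along a 3-gon: merge 3 vertices and 3 edges, delete both glued faces → V=20, E=54, F=36.
Attach a 13-gonal pyramid (V=14, E=26, F=14) along a 3-gon: merge 3 vertices and 3 edges, delete both glued faces → V=31, E=77, F=48.
Check: V − E + F = 31 − 77 + 48 = 2.

31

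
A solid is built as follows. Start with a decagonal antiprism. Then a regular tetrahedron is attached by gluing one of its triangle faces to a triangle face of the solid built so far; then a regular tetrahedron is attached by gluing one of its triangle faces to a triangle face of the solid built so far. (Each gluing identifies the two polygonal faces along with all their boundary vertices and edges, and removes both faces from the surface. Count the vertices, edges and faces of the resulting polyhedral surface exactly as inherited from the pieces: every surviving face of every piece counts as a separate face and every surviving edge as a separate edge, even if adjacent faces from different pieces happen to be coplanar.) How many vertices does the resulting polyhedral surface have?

A decagonal antiprism: V=20, E=40, F=22.
Attach a regular tetrahedron (V=4, E=6, F=4) along a 3-gon: merge 3 vertices and 3 edges, delete both glued faces → V=21, E=43, F=24.
Attach a regular tetrahedron (V=4, E=6, F=4) along a 3-gon: merge 3 vertices and 3 edges, delete both glued faces → V=22, E=46, F=26.
Check: V − E + F = 22 − 46 + 26 = 2.

22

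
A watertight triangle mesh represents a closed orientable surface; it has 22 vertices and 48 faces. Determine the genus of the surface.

2

Every face is a triangle, so 2E = 3·48 = 144, giving E = 72.
χ = V − E + F = 22 − 72 + 48 = -2.
For a closed orientable surface χ = 2 − 2g, so g = (2 − (-2))/2 = 2.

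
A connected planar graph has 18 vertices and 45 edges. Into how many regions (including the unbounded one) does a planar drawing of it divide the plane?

Euler's formula for a connected plane graph: V − E + F = 2, so F = 2 − 18 + 45 = 29.

29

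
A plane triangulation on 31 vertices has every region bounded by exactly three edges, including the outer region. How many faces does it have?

58

In a plane triangulation 3F = 2E and V − E + F = 2, so F = 2V − 4 = 2·31 − 4 = 58.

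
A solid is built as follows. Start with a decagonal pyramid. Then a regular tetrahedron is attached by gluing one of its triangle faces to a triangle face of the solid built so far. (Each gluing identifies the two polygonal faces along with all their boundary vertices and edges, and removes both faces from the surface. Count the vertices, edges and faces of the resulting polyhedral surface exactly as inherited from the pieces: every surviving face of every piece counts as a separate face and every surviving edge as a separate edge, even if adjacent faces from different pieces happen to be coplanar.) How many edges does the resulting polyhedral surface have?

23

A decagonal pyramid: V=11, E=20, F=11.
Attach a regular tetrahedron (V=4, E=6, F=4) along a 3-gon: merge 3 vertices and 3 edges, delete both glued faces → V=12, E=23, F=13.
Check: V − E + F = 12 − 23 + 13 = 2.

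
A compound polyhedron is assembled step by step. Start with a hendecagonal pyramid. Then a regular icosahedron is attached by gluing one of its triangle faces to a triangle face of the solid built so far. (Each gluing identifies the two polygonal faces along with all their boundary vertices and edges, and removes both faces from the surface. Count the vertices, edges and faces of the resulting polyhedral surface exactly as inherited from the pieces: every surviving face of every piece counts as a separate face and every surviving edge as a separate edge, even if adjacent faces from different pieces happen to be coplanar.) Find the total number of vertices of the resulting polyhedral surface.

21

A hendecagonal pyramid: V=12, E=22, F=12.
Attach a regular icosahedron (V=12, E=30, F=20) along a 3-gon: merge 3 vertices and 3 edges, delete both glued faces → V=21, E=49, F=30.
Check: V − E + F = 21 − 49 + 30 = 2.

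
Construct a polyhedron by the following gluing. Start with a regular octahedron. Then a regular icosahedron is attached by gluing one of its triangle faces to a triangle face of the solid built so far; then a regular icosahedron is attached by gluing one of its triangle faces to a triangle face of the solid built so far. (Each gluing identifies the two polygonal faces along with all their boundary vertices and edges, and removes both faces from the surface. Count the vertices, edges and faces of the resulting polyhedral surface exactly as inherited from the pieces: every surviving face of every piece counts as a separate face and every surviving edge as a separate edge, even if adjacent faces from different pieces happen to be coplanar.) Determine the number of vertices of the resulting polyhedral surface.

A regular octahedron: V=6, E=12, F=8.
Attach a regular icosahedron (V=12, E=30, F=20) along a 3-gon: merge 3 vertices and 3 edges, delete both glued faces → V=15, E=39, F=26.
Attach a regular icosahedron (V=12, E=30, F=20) along a 3-gon: merge 3 vertices and 3 edges, delete both glued faces → V=24, E=66, F=44.
Check: V − E + F = 24 − 66 + 44 = 2.

24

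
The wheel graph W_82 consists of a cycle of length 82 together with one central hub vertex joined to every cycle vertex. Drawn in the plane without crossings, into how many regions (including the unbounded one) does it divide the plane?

83

W_82 has V = 82 + 1 = 83 vertices and E = 2·82 = 164 edges.
By Euler's formula F = 2 − V + E = 2 − 83 + 164 = 83.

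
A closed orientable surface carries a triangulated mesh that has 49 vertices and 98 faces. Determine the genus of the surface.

1

Every face is a triangle, so 2E = 3·98 = 294, giving E = 147.
χ = V − E + F = 49 − 147 + 98 = 0.
For a closed orientable surface χ = 2 − 2g, so g = (2 − (0))/2 = 1.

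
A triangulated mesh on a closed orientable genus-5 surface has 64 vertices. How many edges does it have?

χ = 2 − 2·5 = -8, and every face is a triangle so 3F = 2E.
V − E + F = -8 with E = 3F/2 gives 64 − (3/2 − 1)·F = -8, so F = 144 and E = 216.

216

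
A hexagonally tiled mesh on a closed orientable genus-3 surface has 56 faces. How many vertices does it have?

χ = 2 − 2·3 = -4, and every face is a hexagon so 6F = 2E.
E = 6·56/2 = 168. Then V = -4 + E − F = -4 + 168 − 56 = 108.

108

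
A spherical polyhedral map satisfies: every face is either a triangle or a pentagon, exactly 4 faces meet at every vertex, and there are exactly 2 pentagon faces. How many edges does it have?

20

Let x be the number of triangles; then F = 2 + x.
Edge–face incidences: 2E = 5·2 + 3·x = 10 + 3x.
Every vertex has degree 4, so 4V = 2E.
Euler: V − E + F = 2 ⇒ (2E)/4 − E + (2 + x) = 2.
Multiply by 8: 2·(2E) − 4·(2E) + 8·(2 + x) = 16, i.e. 16 + 8x − 2·(10 + 3x) = 16.
Collecting terms: 2x − 4 = 16, so 2x = 20, so x = 10.
Then 2E = 10 + 3·10 = 40, so E = 20, V = 2E/4 = 10, F = 2 + 10 = 12.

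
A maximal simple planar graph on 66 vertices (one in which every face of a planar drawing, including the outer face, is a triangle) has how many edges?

In a plane triangulation 3F = 2E and V − E + F = 2, so E = 3V − 6 = 3·66 − 6 = 192.

192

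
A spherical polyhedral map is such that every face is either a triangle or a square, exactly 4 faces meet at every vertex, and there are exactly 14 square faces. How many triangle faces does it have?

8

Let x be the number of triangles; then F = 14 + x.
Edge–face incidences: 2E = 4·14 + 3·x = 56 + 3x.
Every vertex has degree 4, so 4V = 2E.
Euler: V − E + F = 2 ⇒ (2E)/4 − E + (14 + x) = 2.
Multiply by 8: 2·(2E) − 4·(2E) + 8·(14 + x) = 16, i.e. 112 + 8x − 2·(56 + 3x) = 16.
Collecting terms: 2x = 16, so x = 8.
Then 2E = 56 + 3·8 = 80, so E = 40, V = 2E/4 = 20, F = 14 + 8 = 22.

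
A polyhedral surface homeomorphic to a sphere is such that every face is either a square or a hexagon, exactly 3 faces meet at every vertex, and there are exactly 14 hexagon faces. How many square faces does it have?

Let x be the number of squares; then F = 14 + x.
Edge–face incidences: 2E = 6·14 + 4·x = 84 + 4x.
Every vertex has degree 3, so 3V = 2E.
Euler: V − E + F = 2 ⇒ (2E)/3 − E + (14 + x) = 2.
Multiply by 6: 2·(2E) − 3·(2E) + 6·(14 + x) = 12, i.e. 84 + 6x − (84 + 4x) = 12.
Collecting terms: 2x = 12, so x = 6.
Then 2E = 84 + 4·6 = 108, so E = 54, V = 2E/3 = 36, F = 14 + 6 = 20.

6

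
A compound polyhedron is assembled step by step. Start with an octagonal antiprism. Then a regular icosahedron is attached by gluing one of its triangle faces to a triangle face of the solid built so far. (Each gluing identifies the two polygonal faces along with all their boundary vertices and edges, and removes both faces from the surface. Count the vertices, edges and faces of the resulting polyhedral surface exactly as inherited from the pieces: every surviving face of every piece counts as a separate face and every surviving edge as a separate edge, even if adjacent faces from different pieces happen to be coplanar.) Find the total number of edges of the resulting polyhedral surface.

59

An octagonal antiprism: V=16, E=32, F=18.
Attach a regular icosahedron (V=12, E=30, F=20) along a 3-gon: merge 3 vertices and 3 edges, delete both glued faces → V=25, E=59, F=36.
Check: V − E + F = 25 − 59 + 36 = 2.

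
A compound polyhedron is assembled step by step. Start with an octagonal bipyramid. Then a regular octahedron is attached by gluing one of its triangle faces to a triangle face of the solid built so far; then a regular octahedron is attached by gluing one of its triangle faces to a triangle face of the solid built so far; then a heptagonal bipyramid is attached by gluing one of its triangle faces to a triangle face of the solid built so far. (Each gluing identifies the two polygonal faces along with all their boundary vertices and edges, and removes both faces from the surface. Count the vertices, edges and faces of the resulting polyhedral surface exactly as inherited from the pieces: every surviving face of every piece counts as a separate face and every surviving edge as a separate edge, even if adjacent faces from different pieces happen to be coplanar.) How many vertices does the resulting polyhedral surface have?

An octagonal bipyramid: V=10, E=24, F=16.
Attach a regular octahedron (V=6, E=12, F=8) along a 3-gon: merge 3 vertices and 3 edges, delete both glued faces → V=13, E=33, F=22.
Attach a regular octahedron (V=6, E=12, F=8) along a 3-gon: merge 3 vertices and 3 edges, delete both glued faces → V=16, E=42, F=28.
Attach a heptagonal bipyramid (V=9, E=21, F=14) along a 3-gon: merge 3 vertices and 3 edges, delete both glued faces → V=22, E=60, F=40.
Check: V − E + F = 22 − 60 + 40 = 2.

22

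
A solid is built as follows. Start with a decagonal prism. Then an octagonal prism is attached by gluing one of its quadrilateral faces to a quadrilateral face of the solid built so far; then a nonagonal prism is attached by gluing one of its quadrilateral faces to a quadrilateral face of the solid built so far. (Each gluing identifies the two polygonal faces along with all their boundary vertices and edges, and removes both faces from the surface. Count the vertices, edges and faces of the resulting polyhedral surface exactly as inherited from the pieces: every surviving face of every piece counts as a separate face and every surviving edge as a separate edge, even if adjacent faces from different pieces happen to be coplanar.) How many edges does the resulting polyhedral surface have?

73

A decagonal prism: V=20, E=30, F=12.
Attach an octagonal prism (V=16, E=24, F=10) along a 4-gon: merge 4 vertices and 4 edges, delete both glued faces → V=32, E=50, F=20.
Attach a nonagonal prism (V=18, E=27, F=11) along a 4-gon: merge 4 vertices and 4 edges, delete both glued faces → V=46, E=73, F=29.
Check: V − E + F = 46 − 73 + 29 = 2.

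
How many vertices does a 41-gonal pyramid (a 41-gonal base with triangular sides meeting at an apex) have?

A pyramid on an n-gon base has one n-gon and n triangles: V = 41 + 1 = 42, E = 2·41 = 82, F = 41 + 1 = 42.
Check: V − E + F = 42 − 82 + 42 = 2.

42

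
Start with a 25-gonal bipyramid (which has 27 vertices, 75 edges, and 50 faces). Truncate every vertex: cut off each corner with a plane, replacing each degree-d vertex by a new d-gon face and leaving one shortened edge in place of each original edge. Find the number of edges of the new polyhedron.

Truncation replaces each original edge-end by a new vertex, so V′ = 2E = 150.
Each original edge survives, and each old vertex of degree d contributes d new edges; summing degrees gives Σd = 2E, so E′ = E + 2E = 3E = 225.
Each original face survives and each original vertex becomes one new face: F′ = F + V = 77.

225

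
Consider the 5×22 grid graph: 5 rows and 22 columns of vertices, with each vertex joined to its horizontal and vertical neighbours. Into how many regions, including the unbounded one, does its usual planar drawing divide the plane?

The grid has V = 5·22 = 110 vertices and E = 5·21 + 22·4 = 193 edges.
F = 2 − V + E = 2 − 110 + 193 = 85.

85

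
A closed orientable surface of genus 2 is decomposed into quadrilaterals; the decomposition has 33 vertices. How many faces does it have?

χ = 2 − 2·2 = -2, and every face is a square so 4F = 2E.
V − E + F = -2 with E = 4F/2 gives 33 − (4/2 − 1)·F = -2, so F = 35 and E = 70.

35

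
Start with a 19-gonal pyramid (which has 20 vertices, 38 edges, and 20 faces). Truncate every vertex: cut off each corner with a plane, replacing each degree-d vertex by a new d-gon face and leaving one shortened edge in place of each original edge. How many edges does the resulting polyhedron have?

Truncation replaces each original edge-end by a new vertex, so V′ = 2E = 76.
Each original edge survives, and each old vertex of degree d contributes d new edges; summing degrees gives Σd = 2E, so E′ = E + 2E = 3E = 114.
Each original face survives and each original vertex becomes one new face: F′ = F + V = 40.

114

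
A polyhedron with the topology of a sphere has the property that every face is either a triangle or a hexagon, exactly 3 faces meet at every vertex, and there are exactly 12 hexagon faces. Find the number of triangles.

4

Let x be the number of triangles; then F = 12 + x.
Edge–face incidences: 2E = 6·12 + 3·x = 72 + 3x.
Every vertex has degree 3, so 3V = 2E.
Euler: V − E + F = 2 ⇒ (2E)/3 − E + (12 + x) = 2.
Multiply by 6: 2·(2E) − 3·(2E) + 6·(12 + x) = 12, i.e. 72 + 6x − (72 + 3x) = 12.
Collecting terms: 3x = 12, so x = 4.
Then 2E = 72 + 3·4 = 84, so E = 42, V = 2E/3 = 28, F = 12 + 4 = 16.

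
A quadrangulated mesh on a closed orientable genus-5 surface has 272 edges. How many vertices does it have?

128

χ = 2 − 2·5 = -8, and every face is a square so 4F = 2E.
F = 2E/4 = 136. Then V = -8 + E − F = -8 + 272 − 136 = 128.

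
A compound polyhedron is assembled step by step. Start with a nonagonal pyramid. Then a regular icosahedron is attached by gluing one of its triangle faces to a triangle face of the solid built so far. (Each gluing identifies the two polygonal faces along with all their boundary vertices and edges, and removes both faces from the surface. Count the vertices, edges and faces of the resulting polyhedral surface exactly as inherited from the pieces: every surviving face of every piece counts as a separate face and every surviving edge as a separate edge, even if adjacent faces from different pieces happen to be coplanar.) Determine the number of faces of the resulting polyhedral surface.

A nonagonal pyramid: V=10, E=18, F=10.
Attach a regular icosahedron (V=12, E=30, F=20) along a 3-gon: merge 3 vertices and 3 edges, delete both glued faces → V=19, E=45, F=28.
Check: V − E + F = 19 − 45 + 28 = 2.

28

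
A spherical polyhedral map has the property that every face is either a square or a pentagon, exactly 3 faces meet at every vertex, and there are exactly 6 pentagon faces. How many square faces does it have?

3

Let x be the number of squares; then F = 6 + x.
Edge–face incidences: 2E = 5·6 + 4·x = 30 + 4x.
Every vertex has degree 3, so 3V = 2E.
Euler: V − E + F = 2 ⇒ (2E)/3 − E + (6 + x) = 2.
Multiply by 6: 2·(2E) − 3·(2E) + 6·(6 + x) = 12, i.e. 36 + 6x − (30 + 4x) = 12.
Collecting terms: 2x + 6 = 12, so 2x = 6, so x = 3.
Then 2E = 30 + 4·3 = 42, so E = 21, V = 2E/3 = 14, F = 6 + 3 = 9.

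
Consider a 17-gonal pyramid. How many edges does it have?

34

A pyramid on an n-gon base has one n-gon and n triangles: V = 17 + 1 = 18, E = 2·17 = 34, F = 17 + 1 = 18.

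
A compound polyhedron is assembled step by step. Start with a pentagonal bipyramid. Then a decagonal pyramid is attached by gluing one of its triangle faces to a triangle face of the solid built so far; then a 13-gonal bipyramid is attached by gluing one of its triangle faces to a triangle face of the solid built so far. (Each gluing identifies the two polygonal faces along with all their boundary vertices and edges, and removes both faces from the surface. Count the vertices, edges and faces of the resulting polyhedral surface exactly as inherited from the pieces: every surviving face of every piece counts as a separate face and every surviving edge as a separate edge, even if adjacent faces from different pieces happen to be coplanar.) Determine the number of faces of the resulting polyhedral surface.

43

A pentagonal bipyramid: V=7, E=15, F=10.
Attach a decagonal pyramid (V=11, E=20, F=11) along a 3-gon: merge 3 vertices and 3 edges, delete both glued faces → V=15, E=32, F=19.
Attach a 13-gonal bipyramid (V=15, E=39, F=26) along a 3-gon: merge 3 vertices and 3 edges, delete both glued faces → V=27, E=68, F=43.
Check: V − E + F = 27 − 68 + 43 = 2.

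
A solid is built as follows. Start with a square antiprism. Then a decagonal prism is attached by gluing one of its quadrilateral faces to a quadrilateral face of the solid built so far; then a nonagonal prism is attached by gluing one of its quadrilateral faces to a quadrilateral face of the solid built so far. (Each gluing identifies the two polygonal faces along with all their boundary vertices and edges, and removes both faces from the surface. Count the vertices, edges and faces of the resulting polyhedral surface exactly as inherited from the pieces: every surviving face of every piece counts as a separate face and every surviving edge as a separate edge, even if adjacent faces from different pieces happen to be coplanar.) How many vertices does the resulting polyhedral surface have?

38

A square antiprism: V=8, E=16, F=10.
Attach a decagonal prism (V=20, E=30, F=12) along a 4-gon: merge 4 vertices and 4 edges, delete both glued faces → V=24, E=42, F=20.
Attach a nonagonal prism (V=18, E=27, F=11) along a 4-gon: merge 4 vertices and 4 edges, delete both glued faces → V=38, E=65, F=29.
Check: V − E + F = 38 − 65 + 29 = 2.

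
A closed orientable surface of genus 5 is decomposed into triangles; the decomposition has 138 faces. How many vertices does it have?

61

χ = 2 − 2·5 = -8, and every face is a triangle so 3F = 2E.
E = 3·138/2 = 207. Then V = -8 + E − F = -8 + 207 − 138 = 61.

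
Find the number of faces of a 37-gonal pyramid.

A pyramid on an n-gon base has one n-gon and n triangles: V = 37 + 1 = 38, E = 2·37 = 74, F = 37 + 1 = 38.

38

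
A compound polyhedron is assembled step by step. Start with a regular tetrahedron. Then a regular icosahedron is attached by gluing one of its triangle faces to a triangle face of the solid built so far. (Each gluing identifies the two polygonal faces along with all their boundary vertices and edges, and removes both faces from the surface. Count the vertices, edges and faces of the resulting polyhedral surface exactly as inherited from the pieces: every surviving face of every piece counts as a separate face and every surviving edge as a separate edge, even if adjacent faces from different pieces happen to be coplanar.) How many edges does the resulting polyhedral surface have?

A regular tetrahedron: V=4, E=6, F=4.
Attach a regular icosahedron (V=12, E=30, F=20) along a 3-gon: merge 3 vertices and 3 edges, delete both glued faces → V=13, E=33, F=22.
Check: V − E + F = 13 − 33 + 22 = 2.

33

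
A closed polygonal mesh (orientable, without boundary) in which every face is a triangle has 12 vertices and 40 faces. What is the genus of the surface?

Every face is a triangle, so 2E = 3·40 = 120, giving E = 60.
χ = V − E + F = 12 − 60 + 40 = -8.
For a closed orientable surface χ = 2 − 2g, so g = (2 − (-8))/2 = 5.

5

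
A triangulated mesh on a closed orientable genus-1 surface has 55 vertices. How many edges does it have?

χ = 2 − 2·1 = 0, and every face is a triangle so 3F = 2E.
V − E + F = 0 with E = 3F/2 gives 55 − (3/2 − 1)·F = 0, so F = 110 and E = 165.

165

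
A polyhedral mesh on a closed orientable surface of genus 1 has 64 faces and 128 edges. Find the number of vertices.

64

For a closed orientable surface of genus 1, χ = 2 − 2·1 = 0.
V = 0 + E − F = 0 + 128 − 64 = 64.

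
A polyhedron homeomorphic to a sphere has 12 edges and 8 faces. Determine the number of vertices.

Here V − E + F = 2.
V = 2 + E − F = 2 + 12 − 8 = 6.

6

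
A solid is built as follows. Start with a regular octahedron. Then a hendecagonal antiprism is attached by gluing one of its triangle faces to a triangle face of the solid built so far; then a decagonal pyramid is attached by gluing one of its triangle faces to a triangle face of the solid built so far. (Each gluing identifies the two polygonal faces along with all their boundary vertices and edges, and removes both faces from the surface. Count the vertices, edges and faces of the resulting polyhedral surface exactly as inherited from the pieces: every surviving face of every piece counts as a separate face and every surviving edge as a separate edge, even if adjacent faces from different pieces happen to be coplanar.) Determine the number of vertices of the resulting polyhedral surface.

33

A regular octahedron: V=6, E=12, F=8.
Attach a hendecagonal antiprism (V=22, E=44, F=24) along a 3-gon: merge 3 vertices and 3 edges, delete both glued faces → V=25, E=53, F=30.
Attach a decagonal pyramid (V=11, E=20, F=11) along a 3-gon: merge 3 vertices and 3 edges, delete both glued faces → V=33, E=70, F=39.
Check: V − E + F = 33 − 70 + 39 = 2.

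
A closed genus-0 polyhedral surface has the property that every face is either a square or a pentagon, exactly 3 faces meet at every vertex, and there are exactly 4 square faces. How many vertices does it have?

12

Let x be the number of pentagons; then F = 4 + x.
Edge–face incidences: 2E = 4·4 + 5·x = 16 + 5x.
Every vertex has degree 3, so 3V = 2E.
Euler: V − E + F = 2 ⇒ (2E)/3 − E + (4 + x) = 2.
Multiply by 6: 2·(2E) − 3·(2E) + 6·(4 + x) = 12, i.e. 24 + 6x − (16 + 5x) = 12.
Collecting terms: x + 8 = 12, so x = 4.
Then 2E = 16 + 5·4 = 36, so E = 18, V = 2E/3 = 12, F = 4 + 4 = 8.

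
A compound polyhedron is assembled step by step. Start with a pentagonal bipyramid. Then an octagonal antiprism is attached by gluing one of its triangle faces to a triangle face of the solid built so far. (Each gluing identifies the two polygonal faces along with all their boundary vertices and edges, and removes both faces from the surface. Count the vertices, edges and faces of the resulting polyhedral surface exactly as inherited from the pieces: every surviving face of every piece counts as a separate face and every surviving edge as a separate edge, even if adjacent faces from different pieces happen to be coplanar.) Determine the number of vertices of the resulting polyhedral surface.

A pentagonal bipyramid: V=7, E=15, F=10.
Attach an octagonal antiprism (V=16, E=32, F=18) along a 3-gon: merge 3 vertices and 3 edges, delete both glued faces → V=20, E=44, F=26.
Check: V − E + F = 20 − 44 + 26 = 2.

20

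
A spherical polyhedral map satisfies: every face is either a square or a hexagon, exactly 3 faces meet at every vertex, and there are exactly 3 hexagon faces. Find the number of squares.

Let x be the number of squares; then F = 3 + x.
Edge–face incidences: 2E = 6·3 + 4·x = 18 + 4x.
Every vertex has degree 3, so 3V = 2E.
Euler: V − E + F = 2 ⇒ (2E)/3 − E + (3 + x) = 2.
Multiply by 6: 2·(2E) − 3·(2E) + 6·(3 + x) = 12, i.e. 18 + 6x − (18 + 4x) = 12.
Collecting terms: 2x = 12, so x = 6.
Then 2E = 18 + 4·6 = 42, so E = 21, V = 2E/3 = 14, F = 3 + 6 = 9.

6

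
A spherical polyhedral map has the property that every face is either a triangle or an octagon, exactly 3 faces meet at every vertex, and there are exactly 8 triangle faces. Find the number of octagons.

Let x be the number of octagons; then F = 8 + x.
Edge–face incidences: 2E = 3·8 + 8·x = 24 + 8x.
Every vertex has degree 3, so 3V = 2E.
Euler: V − E + F = 2 ⇒ (2E)/3 − E + (8 + x) = 2.
Multiply by 6: 2·(2E) − 3·(2E) + 6·(8 + x) = 12, i.e. 48 + 6x − (24 + 8x) = 12.
Collecting terms: −2x + 24 = 12, so −2x = −12, so x = 6.
Then 2E = 24 + 8·6 = 72, so E = 36, V = 2E/3 = 24, F = 8 + 6 = 14.

6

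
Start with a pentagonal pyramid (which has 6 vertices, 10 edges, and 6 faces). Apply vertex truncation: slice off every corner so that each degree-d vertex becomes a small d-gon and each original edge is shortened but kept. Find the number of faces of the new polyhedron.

12

Truncation replaces each original edge-end by a new vertex, so V′ = 2E = 20.
Each original edge survives, and each old vertex of degree d contributes d new edges; summing degrees gives Σd = 2E, so E′ = E + 2E = 3E = 30.
Each original face survives and each original vertex becomes one new face: F′ = F + V = 12.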